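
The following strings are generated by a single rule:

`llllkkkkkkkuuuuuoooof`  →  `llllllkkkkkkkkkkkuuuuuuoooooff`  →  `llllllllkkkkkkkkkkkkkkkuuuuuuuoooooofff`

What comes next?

Term n consists of 2n l's, followed by 4n-1 k's, followed by n+3 u's, followed by n+2 o's, followed by n-1 f's, where the shown terms are n = 2, 3, 4.
For the next term, n = 5, so the run lengths are 10, 19, 8, 7, 4.

llllllllllkkkkkkkkkkkkkkkkkkkuuuuuuuuoooooooffff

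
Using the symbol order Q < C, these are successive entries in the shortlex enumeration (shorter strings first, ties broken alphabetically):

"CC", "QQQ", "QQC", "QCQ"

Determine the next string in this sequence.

The successor of QCQ increments the rightmost position that isn't already C and resets every position after it to Q.

QCC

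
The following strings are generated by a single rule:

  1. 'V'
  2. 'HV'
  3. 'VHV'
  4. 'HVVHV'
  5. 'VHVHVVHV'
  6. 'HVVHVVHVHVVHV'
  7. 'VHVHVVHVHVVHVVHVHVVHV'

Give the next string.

HVVHVVHVHVVHVVHVHVVHVHVVHVVHVHVVHV

From term 3 onward, concatenate the second-to-last term with the last: V·HV = VHV, HV·VHV = HVVHV, …
The next term joins HVVHVVHVHVVHV and VHVHVVHVHVVHVVHVHVVHV.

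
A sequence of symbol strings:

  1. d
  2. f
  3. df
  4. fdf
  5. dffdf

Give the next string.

fdfdffdf

This is a Fibonacci-style word recurrence s(k) = s(k−2)·s(k−1): e.g. d·f = df.
Continuing: fdf · dffdf gives term 6.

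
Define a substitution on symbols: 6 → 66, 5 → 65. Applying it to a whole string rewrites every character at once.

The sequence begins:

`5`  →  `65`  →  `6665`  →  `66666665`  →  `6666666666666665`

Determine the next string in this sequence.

Rewriting the 16 symbols of 6666666666666665 one by one yields 66 66 66 66 66 66 66 66 66 66 66 66 66 66 66 65; concatenated:

66666666666666666666666666666665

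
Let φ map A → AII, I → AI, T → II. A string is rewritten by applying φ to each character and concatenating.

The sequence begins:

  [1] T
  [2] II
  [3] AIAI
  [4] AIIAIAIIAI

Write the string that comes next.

Expanding AIIAIAIIAI: A→AII, I→AI, I→AI, A→AII, I→AI, A→AII, I→AI, I→AI, A→AII, I→AI. Concatenated: AII AI AI AII AI AII AI AI AII AI.

AIIAIAIAIIAIAIIAIAIAIIAI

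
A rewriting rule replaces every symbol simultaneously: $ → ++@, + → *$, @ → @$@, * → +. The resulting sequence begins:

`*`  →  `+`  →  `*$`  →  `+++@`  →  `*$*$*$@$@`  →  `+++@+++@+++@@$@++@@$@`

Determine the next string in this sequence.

Rewriting the 21 symbols of +++@+++@+++@@$@++@@$@ one by one yields *$ *$ *$ @$@ *$ *$ *$ @$@ *$ *$ *$ @$@ @$@ ++@ @$@ *$ *$ @$@ @$@ ++@ @$@; concatenated:

*$*$*$@$@*$*$*$@$@*$*$*$@$@@$@++@@$@*$*$@$@@$@++@@$@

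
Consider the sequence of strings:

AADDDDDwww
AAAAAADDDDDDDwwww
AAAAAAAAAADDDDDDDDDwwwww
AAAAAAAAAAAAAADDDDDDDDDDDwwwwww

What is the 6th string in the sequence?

The n-th term is 4n-2 A's then 2n+3 D's then n+2 w's (n = 1, 2, …).
At n = 6 the blocks have lengths 22, 15, 8.

AAAAAAAAAAAAAAAAAAAAAADDDDDDDDDDDDDDDwwwwwwww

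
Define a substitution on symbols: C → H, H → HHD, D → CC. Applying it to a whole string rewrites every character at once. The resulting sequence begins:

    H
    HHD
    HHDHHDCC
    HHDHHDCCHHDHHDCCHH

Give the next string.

HHDHHDCCHHDHHDCCHHHHDHHDCCHHDHHDCCHHHHDHHD

Replace each of the 18 characters of HHDHHDCCHHDHHDCCHH in place — HHD HHD CC HHD HHD CC H H HHD HHD CC HHD HHD CC H H HHD HHD — and concatenate.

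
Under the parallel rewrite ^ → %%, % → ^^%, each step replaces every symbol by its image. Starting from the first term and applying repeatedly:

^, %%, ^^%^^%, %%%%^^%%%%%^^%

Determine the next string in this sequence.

^^%^^%^^%^^%%%%%^^%^^%^^%^^%^^%%%%%^^%

Replace each of the 14 characters of %%%%^^%%%%%^^% in place — ^^% ^^% ^^% ^^% %% %% ^^% ^^% ^^% ^^% ^^% %% %% ^^% — and concatenate.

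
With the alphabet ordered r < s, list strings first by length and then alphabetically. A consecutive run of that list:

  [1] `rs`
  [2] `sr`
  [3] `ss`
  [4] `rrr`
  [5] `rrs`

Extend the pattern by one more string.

rsr

Treat rrs as a base-2 numeral over the given alphabet and add one, carrying through any trailing s's.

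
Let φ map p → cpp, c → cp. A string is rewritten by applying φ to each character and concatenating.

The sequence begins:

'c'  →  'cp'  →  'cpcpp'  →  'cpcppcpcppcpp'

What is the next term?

cpcppcpcppcppcpcppcpcppcppcpcppcpp

Replace each of the 13 characters of cpcppcpcppcpp in place — cp cpp cp cpp cpp cp cpp cp cpp cpp cp cpp cpp — and concatenate.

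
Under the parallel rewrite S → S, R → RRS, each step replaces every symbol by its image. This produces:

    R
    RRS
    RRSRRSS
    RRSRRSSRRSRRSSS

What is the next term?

RRSRRSSRRSRRSSSRRSRRSSRRSRRSSSS

Replace each of the 15 characters of RRSRRSSRRSRRSSS in place — RRS RRS S RRS RRS S S RRS RRS S RRS RRS S S S — and concatenate.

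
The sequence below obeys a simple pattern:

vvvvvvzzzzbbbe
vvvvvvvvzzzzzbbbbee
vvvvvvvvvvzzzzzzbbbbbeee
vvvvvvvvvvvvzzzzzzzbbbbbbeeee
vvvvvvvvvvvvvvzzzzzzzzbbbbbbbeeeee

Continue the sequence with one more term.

vvvvvvvvvvvvvvvvzzzzzzzzzbbbbbbbbeeeeee

Term n consists of 2n+2 v's, followed by n+2 z's, followed by n+1 b's, followed by n-1 e's, where the shown terms are n = 2, 3, 4, 5, 6.
For the next term, n = 7, so the run lengths are 16, 9, 8, 6.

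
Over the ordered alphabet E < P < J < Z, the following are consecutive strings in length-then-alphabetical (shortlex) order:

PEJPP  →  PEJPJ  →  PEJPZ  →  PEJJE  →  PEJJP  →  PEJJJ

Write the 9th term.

Continuing the enumeration 3 steps past PEJJJ: PEJJJ → PEJJZ → PEJZE → (answer).

PEJZP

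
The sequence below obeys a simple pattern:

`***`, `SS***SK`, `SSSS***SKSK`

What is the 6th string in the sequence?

s(k+1) = SS·s(k)·SK, so each term gains SS as a prefix and SK as a suffix.
From SSSS***SKSK, 3 further steps: SSSS***SKSK → SSSSSS***SKSKSK → SSSSSSSS***SKSKSKSK → (answer).

SSSSSSSSSS***SKSKSKSKSK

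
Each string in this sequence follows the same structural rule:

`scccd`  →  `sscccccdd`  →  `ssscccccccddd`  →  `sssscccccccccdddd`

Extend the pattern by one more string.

ssssscccccccccccddddd

Reading off run lengths: s runs 1, 2, 3, 4; c runs 3, 5, 7, 9; d runs 1, 2, 3, 4 — each is linear in n, where the shown terms are n = 2, 3, 4, 5.
At n = 6 the blocks have lengths 5, 11, 5.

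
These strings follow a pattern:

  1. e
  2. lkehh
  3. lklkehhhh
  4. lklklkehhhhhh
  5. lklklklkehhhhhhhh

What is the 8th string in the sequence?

lklklklklklklkehhhhhhhhhhhhhh

s(k+1) = lk·s(k)·hh, so each term gains lk as a prefix and hh as a suffix.
From lklklklkehhhhhhhh, 3 further steps: lklklklkehhhhhhhh → lklklklklkehhhhhhhhhh → lklklklklklkehhhhhhhhhhhh → (answer).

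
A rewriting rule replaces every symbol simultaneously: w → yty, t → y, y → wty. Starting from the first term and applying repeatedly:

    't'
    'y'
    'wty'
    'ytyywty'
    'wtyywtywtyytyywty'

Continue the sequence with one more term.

ytyywtywtyytyywtyytyywtywtyywtywtyytyywty

Applying the rule to each of the 17 symbols of wtyywtywtyytyywty gives the pieces yty y wty wty yty y wty yty y wty wty y wty wty yty y wty, which concatenate to the answer.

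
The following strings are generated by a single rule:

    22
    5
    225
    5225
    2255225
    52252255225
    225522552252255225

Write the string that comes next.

52252255225225522552252255225

From term 3 onward, concatenate the second-to-last term with the last: 22·5 = 225, 5·225 = 5225, …
So term 8 is 52252255225·225522552252255225.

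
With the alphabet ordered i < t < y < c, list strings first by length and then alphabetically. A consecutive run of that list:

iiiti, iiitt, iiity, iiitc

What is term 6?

iiiyt

Continuing the enumeration 2 steps past iiitc: iiitc → iiiyi → (answer).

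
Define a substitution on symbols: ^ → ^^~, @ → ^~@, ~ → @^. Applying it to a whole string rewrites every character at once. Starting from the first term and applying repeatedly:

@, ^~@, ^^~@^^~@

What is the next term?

Expanding ^^~@^^~@: ^→^^~, ^→^^~, ~→@^, @→^~@, ^→^^~, ^→^^~, ~→@^, @→^~@. Concatenated: ^^~ ^^~ @^ ^~@ ^^~ ^^~ @^ ^~@.

^^~^^~@^^~@^^~^^~@^^~@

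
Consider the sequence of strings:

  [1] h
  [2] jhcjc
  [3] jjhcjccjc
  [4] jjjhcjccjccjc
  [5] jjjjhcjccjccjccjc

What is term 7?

Each term wraps the previous one in j on the left and cjc on the right.
From jjjjhcjccjccjccjc, 2 further steps: jjjjhcjccjccjccjc → jjjjjhcjccjccjccjccjc → (answer).

jjjjjjhcjccjccjccjccjccjc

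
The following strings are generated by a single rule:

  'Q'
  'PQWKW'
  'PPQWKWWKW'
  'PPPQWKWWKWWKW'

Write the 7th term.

s(k+1) = P·s(k)·WKW, so each term gains P as a prefix and WKW as a suffix.
From PPPQWKWWKWWKW, 3 further steps: PPPQWKWWKWWKW → PPPPQWKWWKWWKWWKW → PPPPPQWKWWKWWKWWKWWKW → (answer).

PPPPPPQWKWWKWWKWWKWWKWWKW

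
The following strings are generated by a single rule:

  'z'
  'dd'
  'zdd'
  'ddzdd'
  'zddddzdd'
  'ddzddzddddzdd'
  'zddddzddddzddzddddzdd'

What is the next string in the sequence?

Each term (from the third on) is the two preceding terms concatenated in order: term 3 = z·dd = zdd.
So term 8 is ddzddzddddzdd·zddddzddddzddzddddzdd.

ddzddzddddzddzddddzddddzddzddddzdd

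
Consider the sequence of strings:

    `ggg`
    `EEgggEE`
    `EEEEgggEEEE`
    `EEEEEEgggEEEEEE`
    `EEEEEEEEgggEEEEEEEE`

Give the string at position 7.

EEEEEEEEEEEEgggEEEEEEEEEEEE

s(k+1) = EE·s(k)·EE, so each term gains EE as a prefix and EE as a suffix.
From EEEEEEEEgggEEEEEEEE, 2 further steps: EEEEEEEEgggEEEEEEEE → EEEEEEEEEEgggEEEEEEEEEE → (answer).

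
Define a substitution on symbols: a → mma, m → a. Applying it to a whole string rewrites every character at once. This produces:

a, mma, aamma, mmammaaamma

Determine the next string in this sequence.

Rewriting each symbol of mmammaaamma: m→a, m→a, a→mma, m→a, m→a, a→mma, a→mma, a→mma, m→a, m→a, a→mma, which concatenates to a a mma a a mma mma mma a a mma.

aammaaammammammaaamma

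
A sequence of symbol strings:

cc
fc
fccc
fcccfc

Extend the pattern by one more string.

fcccfcfccc

This is a Fibonacci-style word recurrence s(k) = s(k−1)·s(k−2): e.g. fc·cc = fccc.
Continuing: fcccfc · fccc gives term 5.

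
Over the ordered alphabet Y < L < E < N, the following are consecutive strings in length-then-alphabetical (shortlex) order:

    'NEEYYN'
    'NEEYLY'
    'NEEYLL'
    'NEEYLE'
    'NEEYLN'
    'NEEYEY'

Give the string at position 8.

Continuing the enumeration 2 steps past NEEYEY: NEEYEY → NEEYEL → (answer).

NEEYEE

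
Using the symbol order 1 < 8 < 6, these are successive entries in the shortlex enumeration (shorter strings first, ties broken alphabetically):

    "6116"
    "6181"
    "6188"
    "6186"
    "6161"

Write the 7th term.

6166

Stepping forward 2 times from 6161: 6161 → 6168, then the target.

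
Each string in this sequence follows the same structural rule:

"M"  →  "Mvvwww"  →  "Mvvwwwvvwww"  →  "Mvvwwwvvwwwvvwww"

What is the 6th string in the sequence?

Every step adds vvwww to the end: s(k+1) = s(k)·vvwww.
From Mvvwwwvvwwwvvwww, 2 further steps: Mvvwwwvvwwwvvwww → Mvvwwwvvwwwvvwwwvvwww → (answer).

Mvvwwwvvwwwvvwwwvvwwwvvwww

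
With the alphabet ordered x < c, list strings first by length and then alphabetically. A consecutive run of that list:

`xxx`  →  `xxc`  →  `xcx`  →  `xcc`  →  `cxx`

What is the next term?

Treat cxx as a base-2 numeral over the given alphabet and add one, carrying through any trailing c's.

cxc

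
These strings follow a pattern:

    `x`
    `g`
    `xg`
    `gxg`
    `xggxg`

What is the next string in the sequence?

gxgxggxg

This is a Fibonacci-style word recurrence s(k) = s(k−2)·s(k−1): e.g. x·g = xg.
The next term joins gxg and xggxg.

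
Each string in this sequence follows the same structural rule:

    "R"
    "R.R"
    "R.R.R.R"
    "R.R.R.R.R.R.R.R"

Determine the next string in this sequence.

R.R.R.R.R.R.R.R.R.R.R.R.R.R.R.R

Every step duplicates the string with '.' between the halves.
One more doubling of R.R.R.R.R.R.R.R gives the answer.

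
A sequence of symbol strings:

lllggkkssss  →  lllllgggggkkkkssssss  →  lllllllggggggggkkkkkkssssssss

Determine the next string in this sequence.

The n-th term is 2n+1 l's then 3n-1 g's then 2n k's then 2n+2 s's (n = 1, 2, …).
At n = 4 the blocks have lengths 9, 11, 8, 10.

lllllllllgggggggggggkkkkkkkkssssssssss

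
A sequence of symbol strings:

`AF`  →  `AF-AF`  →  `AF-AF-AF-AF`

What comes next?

Each string is two copies of the previous one joined by '-'.
So the next term is two copies of AF-AF-AF-AF with '-' between the halves.

AF-AF-AF-AF-AF-AF-AF-AF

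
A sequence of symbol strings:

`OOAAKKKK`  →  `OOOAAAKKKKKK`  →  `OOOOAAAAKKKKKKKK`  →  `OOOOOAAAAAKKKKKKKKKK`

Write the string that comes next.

OOOOOOAAAAAAKKKKKKKKKKKK

Each string has the form O^{n} A^{n} K^{2n}, where the shown terms are n = 2, 3, 4, 5.
Setting n = 6 gives 6, 6, 12 characters in each block.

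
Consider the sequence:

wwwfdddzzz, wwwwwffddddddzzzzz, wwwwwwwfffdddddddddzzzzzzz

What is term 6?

wwwwwwwwwwwwwffffffddddddddddddddddddzzzzzzzzzzzzz

Reading off run lengths: w runs 3, 5, 7; f runs 1, 2, 3; d runs 3, 6, 9; z runs 3, 5, 7 — each is linear in n (n = 1, 2, …).
For term 6, n = 6, so the run lengths are 13, 6, 18, 13.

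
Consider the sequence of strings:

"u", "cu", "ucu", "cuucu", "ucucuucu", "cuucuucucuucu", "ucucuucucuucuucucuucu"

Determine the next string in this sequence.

cuucuucucuucuucucuucucuucuucucuucu

From term 3 onward, concatenate the second-to-last term with the last: u·cu = ucu, cu·ucu = cuucu, …
So term 8 is cuucuucucuucu·ucucuucucuucuucucuucu.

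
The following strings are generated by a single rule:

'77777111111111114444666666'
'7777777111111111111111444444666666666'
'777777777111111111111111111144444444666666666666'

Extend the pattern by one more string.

77777777777111111111111111111111114444444444666666666666666

The n-th term is 2n+1 7's then 4n+3 1's then 2n 4's then 3n 6's, where the shown terms are n = 2, 3, 4.
Setting n = 5 gives 11, 23, 10, 15 characters in each block.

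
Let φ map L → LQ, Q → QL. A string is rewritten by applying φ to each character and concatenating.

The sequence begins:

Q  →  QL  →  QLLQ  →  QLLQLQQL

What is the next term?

QLLQLQQLLQQLQLLQ

Apply φ to QLLQLQQL symbol by symbol: Q→QL, L→LQ, L→LQ, Q→QL, L→LQ, Q→QL, Q→QL, L→LQ; joined: QL LQ LQ QL LQ QL QL LQ.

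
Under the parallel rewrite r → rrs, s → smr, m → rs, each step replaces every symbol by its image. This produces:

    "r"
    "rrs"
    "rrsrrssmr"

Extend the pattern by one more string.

rrsrrssmrrrsrrssmrsmrrsrrs

Rewriting each symbol of rrsrrssmr: r→rrs, r→rrs, s→smr, r→rrs, r→rrs, s→smr, s→smr, m→rs, r→rrs, which concatenates to rrs rrs smr rrs rrs smr smr rs rrs.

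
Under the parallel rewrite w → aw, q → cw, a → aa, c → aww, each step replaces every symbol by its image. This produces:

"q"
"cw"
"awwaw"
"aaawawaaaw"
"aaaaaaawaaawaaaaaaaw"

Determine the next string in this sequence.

Rewriting the 20 symbols of aaaaaaawaaawaaaaaaaw one by one yields aa aa aa aa aa aa aa aw aa aa aa aw aa aa aa aa aa aa aa aw; concatenated:

aaaaaaaaaaaaaaawaaaaaaawaaaaaaaaaaaaaaaw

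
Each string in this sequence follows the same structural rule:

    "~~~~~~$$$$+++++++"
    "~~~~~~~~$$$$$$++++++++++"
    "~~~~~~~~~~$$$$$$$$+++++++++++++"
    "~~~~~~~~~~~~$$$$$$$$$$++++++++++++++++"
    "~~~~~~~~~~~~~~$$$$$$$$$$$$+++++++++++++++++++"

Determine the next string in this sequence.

Each string has the form ~^{2n} $^{2n-2} +^{3n-2}, where the shown terms are n = 3, 4, 5, 6, 7.
For the next term, n = 8, so the run lengths are 16, 14, 22.

~~~~~~~~~~~~~~~~$$$$$$$$$$$$$$++++++++++++++++++++++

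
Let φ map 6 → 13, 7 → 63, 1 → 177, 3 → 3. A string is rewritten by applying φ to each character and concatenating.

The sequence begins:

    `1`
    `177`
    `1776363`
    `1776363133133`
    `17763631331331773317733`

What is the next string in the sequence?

φ(17763631331331773317733) expands symbol-by-symbol to 177 63 63 13 3 13 3 177 3 3 177 3 3 177 63 63 3 3 177 63 63 3 3; joining the 23 pieces gives the next term.

17763631331331773317733177636333177636333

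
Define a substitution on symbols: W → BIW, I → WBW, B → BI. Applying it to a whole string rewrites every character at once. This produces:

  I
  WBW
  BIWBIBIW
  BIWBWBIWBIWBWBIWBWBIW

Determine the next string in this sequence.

Rewriting the 21 symbols of BIWBWBIWBIWBWBIWBWBIW one by one yields BI WBW BIW BI BIW BI WBW BIW BI WBW BIW BI BIW BI WBW BIW BI BIW BI WBW BIW; concatenated:

BIWBWBIWBIBIWBIWBWBIWBIWBWBIWBIBIWBIWBWBIWBIBIWBIWBWBIW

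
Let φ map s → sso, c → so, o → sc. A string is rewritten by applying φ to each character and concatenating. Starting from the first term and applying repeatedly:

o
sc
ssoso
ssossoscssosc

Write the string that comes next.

φ(ssossoscssosc) expands symbol-by-symbol to sso sso sc sso sso sc sso so sso sso sc sso so; joining the 13 pieces gives the next term.

ssossoscssossoscssosossossoscssoso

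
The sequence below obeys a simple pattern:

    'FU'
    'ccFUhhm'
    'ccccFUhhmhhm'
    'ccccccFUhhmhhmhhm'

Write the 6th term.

Each term wraps the previous one in cc on the left and hhm on the right.
From ccccccFUhhmhhmhhm, 2 further steps: ccccccFUhhmhhmhhm → ccccccccFUhhmhhmhhmhhm → (answer).

ccccccccccFUhhmhhmhhmhhmhhm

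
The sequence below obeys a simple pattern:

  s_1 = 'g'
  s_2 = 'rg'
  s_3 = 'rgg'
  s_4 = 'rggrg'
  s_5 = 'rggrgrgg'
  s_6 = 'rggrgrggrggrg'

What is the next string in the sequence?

Each term (from the third on) is the previous term followed by the one before it: term 3 = rg·g = rgg.
So term 7 is rggrgrggrggrg·rggrgrgg.

rggrgrggrggrgrggrgrgg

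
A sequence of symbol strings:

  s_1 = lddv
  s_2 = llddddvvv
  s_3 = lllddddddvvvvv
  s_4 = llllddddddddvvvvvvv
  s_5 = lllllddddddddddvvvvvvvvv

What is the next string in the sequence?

Each string has the form l^{n} d^{2n} v^{2n-1} (n = 1, 2, …).
At n = 6 the blocks have lengths 6, 12, 11.

llllllddddddddddddvvvvvvvvvvv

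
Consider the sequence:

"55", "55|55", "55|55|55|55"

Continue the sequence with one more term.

s(k+1) = s(k)·|·s(k) — each term doubles the last with '|' between the halves.
Doubling 55|55|55|55 with '|' between the halves:

55|55|55|55|55|55|55|55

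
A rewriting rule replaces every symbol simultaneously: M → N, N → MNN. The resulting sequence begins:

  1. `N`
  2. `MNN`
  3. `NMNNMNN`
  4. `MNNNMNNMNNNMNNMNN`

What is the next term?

Rewriting the 17 symbols of MNNNMNNMNNNMNNMNN one by one yields N MNN MNN MNN N MNN MNN N MNN MNN MNN N MNN MNN N MNN MNN; concatenated:

NMNNMNNMNNNMNNMNNNMNNMNNMNNNMNNMNNNMNNMNN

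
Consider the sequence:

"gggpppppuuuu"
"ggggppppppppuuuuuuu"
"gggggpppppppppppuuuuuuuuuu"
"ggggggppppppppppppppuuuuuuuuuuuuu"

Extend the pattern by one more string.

gggggggpppppppppppppppppuuuuuuuuuuuuuuuu

Each string has the form g^{n+1} p^{3n-1} u^{3n-2}, where the shown terms are n = 2, 3, 4, 5.
At n = 6 the blocks have lengths 7, 17, 16.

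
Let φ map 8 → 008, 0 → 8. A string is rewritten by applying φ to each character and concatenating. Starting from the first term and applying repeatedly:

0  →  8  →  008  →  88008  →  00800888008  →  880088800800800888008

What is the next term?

0080088800800800888008880088800800800888008

Replace each of the 21 characters of 880088800800800888008 in place — 008 008 8 8 008 008 008 8 8 008 8 8 008 8 8 008 008 008 8 8 008 — and concatenate.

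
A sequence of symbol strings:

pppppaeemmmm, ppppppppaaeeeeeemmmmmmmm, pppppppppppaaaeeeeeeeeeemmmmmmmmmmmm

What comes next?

ppppppppppppppaaaaeeeeeeeeeeeeeemmmmmmmmmmmmmmmm

The n-th term is 3n+2 p's then n a's then 4n-2 e's then 4n m's (n = 1, 2, …).
For the next term, n = 4, so the run lengths are 14, 4, 14, 16.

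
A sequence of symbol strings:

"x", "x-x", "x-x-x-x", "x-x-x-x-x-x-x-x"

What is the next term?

x-x-x-x-x-x-x-x-x-x-x-x-x-x-x-x

Each string is two copies of the previous one joined by '-'.
One more doubling of x-x-x-x-x-x-x-x gives the answer.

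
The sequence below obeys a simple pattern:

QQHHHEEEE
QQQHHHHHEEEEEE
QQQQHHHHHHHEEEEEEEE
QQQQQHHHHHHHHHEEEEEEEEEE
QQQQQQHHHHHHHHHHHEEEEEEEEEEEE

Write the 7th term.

QQQQQQQQHHHHHHHHHHHHHHHEEEEEEEEEEEEEEEE

Reading off run lengths: Q runs 2, 3, 4, 5, 6; H runs 3, 5, 7, 9, 11; E runs 4, 6, 8, 10, 12 — each is linear in n, where the shown terms are n = 2, 3, 4, 5, 6.
At n = 8 the blocks have lengths 8, 15, 16.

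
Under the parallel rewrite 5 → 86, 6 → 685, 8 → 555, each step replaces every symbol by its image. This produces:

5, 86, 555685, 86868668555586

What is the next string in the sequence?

Applying the rule to each of the 14 symbols of 86868668555586 gives the pieces 555 685 555 685 555 685 685 555 86 86 86 86 555 685, which concatenate to the answer.

55568555568555568568555586868686555685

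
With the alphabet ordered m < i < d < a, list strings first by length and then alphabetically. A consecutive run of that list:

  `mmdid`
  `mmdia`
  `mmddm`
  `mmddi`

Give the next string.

The successor of mmddi increments the rightmost position that isn't already a and resets every position after it to m.

mmddd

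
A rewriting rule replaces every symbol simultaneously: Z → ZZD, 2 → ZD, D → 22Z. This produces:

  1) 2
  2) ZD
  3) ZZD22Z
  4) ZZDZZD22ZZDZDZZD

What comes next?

ZZDZZD22ZZZDZZD22ZZDZDZZDZZD22ZZZD22ZZZDZZD22Z

Applying the rule to each of the 16 symbols of ZZDZZD22ZZDZDZZD gives the pieces ZZD ZZD 22Z ZZD ZZD 22Z ZD ZD ZZD ZZD 22Z ZZD 22Z ZZD ZZD 22Z, which concatenate to the answer.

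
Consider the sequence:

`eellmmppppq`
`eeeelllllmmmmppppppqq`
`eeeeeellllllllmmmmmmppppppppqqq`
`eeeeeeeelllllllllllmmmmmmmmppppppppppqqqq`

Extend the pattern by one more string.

Term n consists of 2n e's, followed by 3n-1 l's, followed by 2n m's, followed by 2n+2 p's, followed by n q's (n = 1, 2, …).
Setting n = 5 gives 10, 14, 10, 12, 5 characters in each block.

eeeeeeeeeellllllllllllllmmmmmmmmmmppppppppppppqqqqq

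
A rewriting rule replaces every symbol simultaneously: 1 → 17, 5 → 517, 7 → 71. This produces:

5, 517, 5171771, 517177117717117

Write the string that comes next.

Replace each of the 15 characters of 517177117717117 in place — 517 17 71 17 71 71 17 17 71 71 17 71 17 17 71 — and concatenate.

5171771177171171771711771171771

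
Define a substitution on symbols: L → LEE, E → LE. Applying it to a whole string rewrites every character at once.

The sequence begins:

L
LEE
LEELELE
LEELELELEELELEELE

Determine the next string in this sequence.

Rewriting the 17 symbols of LEELELELEELELEELE one by one yields LEE LE LE LEE LE LEE LE LEE LE LE LEE LE LEE LE LE LEE LE; concatenated:

LEELELELEELELEELELEELELELEELELEELELELEELE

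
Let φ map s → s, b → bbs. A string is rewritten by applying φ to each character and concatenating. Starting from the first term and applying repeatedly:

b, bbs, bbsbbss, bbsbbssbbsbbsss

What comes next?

Rewriting the 15 symbols of bbsbbssbbsbbsss one by one yields bbs bbs s bbs bbs s s bbs bbs s bbs bbs s s s; concatenated:

bbsbbssbbsbbsssbbsbbssbbsbbssss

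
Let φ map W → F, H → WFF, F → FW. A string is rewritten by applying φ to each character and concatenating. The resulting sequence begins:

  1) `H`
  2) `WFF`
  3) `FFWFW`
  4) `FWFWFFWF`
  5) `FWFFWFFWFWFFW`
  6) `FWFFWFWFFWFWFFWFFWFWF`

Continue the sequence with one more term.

Replace each of the 21 characters of FWFFWFWFFWFWFFWFFWFWF in place — FW F FW FW F FW F FW FW F FW F FW FW F FW FW F FW F FW — and concatenate.

FWFFWFWFFWFFWFWFFWFFWFWFFWFWFFWFFW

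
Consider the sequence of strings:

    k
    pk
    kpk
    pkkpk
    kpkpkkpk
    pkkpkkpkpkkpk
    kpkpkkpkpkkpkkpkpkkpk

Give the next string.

pkkpkkpkpkkpkkpkpkkpkpkkpkkpkpkkpk

From term 3 onward, concatenate the second-to-last term with the last: k·pk = kpk, pk·kpk = pkkpk, …
The next term joins pkkpkkpkpkkpk and kpkpkkpkpkkpkkpkpkkpk.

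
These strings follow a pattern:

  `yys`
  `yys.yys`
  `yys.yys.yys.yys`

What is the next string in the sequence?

yys.yys.yys.yys.yys.yys.yys.yys

Every step duplicates the string with '.' between the halves.
So the next term is two copies of yys.yys.yys.yys with '.' between the halves.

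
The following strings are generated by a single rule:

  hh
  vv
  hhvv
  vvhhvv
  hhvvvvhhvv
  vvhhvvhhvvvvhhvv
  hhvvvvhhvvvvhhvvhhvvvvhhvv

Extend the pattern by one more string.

vvhhvvhhvvvvhhvvhhvvvvhhvvvvhhvvhhvvvvhhvv

This is a Fibonacci-style word recurrence s(k) = s(k−2)·s(k−1): e.g. hh·vv = hhvv.
So term 8 is vvhhvvhhvvvvhhvv·hhvvvvhhvvvvhhvvhhvvvvhhvv.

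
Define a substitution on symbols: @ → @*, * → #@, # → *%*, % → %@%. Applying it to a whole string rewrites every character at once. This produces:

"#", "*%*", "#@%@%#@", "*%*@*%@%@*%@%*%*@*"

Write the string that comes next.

Rewriting the 18 symbols of *%*@*%@%@*%@%*%*@* one by one yields #@ %@% #@ @* #@ %@% @* %@% @* #@ %@% @* %@% #@ %@% #@ @* #@; concatenated:

#@%@%#@@*#@%@%@*%@%@*#@%@%@*%@%#@%@%#@@*#@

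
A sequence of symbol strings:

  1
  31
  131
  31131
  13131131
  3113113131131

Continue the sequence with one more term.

This is a Fibonacci-style word recurrence s(k) = s(k−2)·s(k−1): e.g. 1·31 = 131.
The next term joins 13131131 and 3113113131131.

131311313113113131131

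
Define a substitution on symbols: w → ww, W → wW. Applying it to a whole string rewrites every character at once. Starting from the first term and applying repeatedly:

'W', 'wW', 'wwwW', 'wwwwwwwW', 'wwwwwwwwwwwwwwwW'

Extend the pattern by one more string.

wwwwwwwwwwwwwwwwwwwwwwwwwwwwwwwW

Replace each of the 16 characters of wwwwwwwwwwwwwwwW in place — ww ww ww ww ww ww ww ww ww ww ww ww ww ww ww wW — and concatenate.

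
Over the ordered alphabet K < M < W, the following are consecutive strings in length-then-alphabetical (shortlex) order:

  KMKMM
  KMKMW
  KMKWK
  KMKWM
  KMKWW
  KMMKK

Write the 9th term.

Advancing 3 positions from KMMKK through KMMKK → KMMKM → KMMKW reaches term 9.

KMMMK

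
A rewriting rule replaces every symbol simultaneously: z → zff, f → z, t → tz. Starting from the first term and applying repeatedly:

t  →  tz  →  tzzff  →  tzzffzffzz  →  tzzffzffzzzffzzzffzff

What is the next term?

φ(tzzffzffzzzffzzzffzff) expands symbol-by-symbol to tz zff zff z z zff z z zff zff zff z z zff zff zff z z zff z z; joining the 21 pieces gives the next term.

tzzffzffzzzffzzzffzffzffzzzffzffzffzzzffzz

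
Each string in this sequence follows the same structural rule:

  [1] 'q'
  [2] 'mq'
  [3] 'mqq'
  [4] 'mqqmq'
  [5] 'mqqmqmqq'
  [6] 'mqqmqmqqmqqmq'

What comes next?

Each term (from the third on) is the previous term followed by the one before it: term 3 = mq·q = mqq.
So term 7 is mqqmqmqqmqqmq·mqqmqmqq.

mqqmqmqqmqqmqmqqmqmqq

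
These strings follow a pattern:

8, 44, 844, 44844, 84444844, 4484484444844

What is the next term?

844448444484484444844

This is a Fibonacci-style word recurrence s(k) = s(k−2)·s(k−1): e.g. 8·44 = 844.
Continuing: 84444844 · 4484484444844 gives term 7.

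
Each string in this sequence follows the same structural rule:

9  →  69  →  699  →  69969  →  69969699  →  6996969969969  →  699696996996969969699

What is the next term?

Each term (from the third on) is the previous term followed by the one before it: term 3 = 69·9 = 699.
The next term joins 699696996996969969699 and 6996969969969.

6996969969969699696996996969969969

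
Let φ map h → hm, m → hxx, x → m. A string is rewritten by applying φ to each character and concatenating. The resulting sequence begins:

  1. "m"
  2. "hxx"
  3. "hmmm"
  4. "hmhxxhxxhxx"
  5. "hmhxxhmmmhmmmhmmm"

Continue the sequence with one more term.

hmhxxhmmmhmhxxhxxhxxhmhxxhxxhxxhmhxxhxxhxx

Applying the rule to each of the 17 symbols of hmhxxhmmmhmmmhmmm gives the pieces hm hxx hm m m hm hxx hxx hxx hm hxx hxx hxx hm hxx hxx hxx, which concatenate to the answer.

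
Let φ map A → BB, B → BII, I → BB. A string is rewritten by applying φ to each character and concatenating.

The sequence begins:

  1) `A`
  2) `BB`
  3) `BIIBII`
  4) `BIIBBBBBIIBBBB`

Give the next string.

Applying the rule to each of the 14 symbols of BIIBBBBBIIBBBB gives the pieces BII BB BB BII BII BII BII BII BB BB BII BII BII BII, which concatenate to the answer.

BIIBBBBBIIBIIBIIBIIBIIBBBBBIIBIIBIIBII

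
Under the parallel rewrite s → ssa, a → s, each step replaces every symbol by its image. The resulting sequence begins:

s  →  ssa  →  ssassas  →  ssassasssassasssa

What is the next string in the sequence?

ssassasssassasssassassasssassasssassassas

φ(ssassasssassasssa) expands symbol-by-symbol to ssa ssa s ssa ssa s ssa ssa ssa s ssa ssa s ssa ssa ssa s; joining the 17 pieces gives the next term.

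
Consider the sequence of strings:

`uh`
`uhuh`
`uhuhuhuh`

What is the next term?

Every step duplicates the string.
Doubling uhuhuhuh:

uhuhuhuhuhuhuhuh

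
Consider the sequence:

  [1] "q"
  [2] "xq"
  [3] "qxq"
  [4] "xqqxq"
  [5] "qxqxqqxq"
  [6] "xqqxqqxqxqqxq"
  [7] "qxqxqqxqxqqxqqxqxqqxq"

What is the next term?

xqqxqqxqxqqxqqxqxqqxqxqqxqqxqxqqxq

Each term (from the third on) is the two preceding terms concatenated in order: term 3 = q·xq = qxq.
Continuing: xqqxqqxqxqqxq · qxqxqqxqxqqxqqxqxqqxq gives term 8.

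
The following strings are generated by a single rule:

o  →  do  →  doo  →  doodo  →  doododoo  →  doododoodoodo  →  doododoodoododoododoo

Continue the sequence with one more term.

Each term (from the third on) is the previous term followed by the one before it: term 3 = do·o = doo.
So term 8 is doododoodoododoododoo·doododoodoodo.

doododoodoododoododoodoododoodoodo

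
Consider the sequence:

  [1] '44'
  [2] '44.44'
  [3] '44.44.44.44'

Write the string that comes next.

44.44.44.44.44.44.44.44

Every step duplicates the string with '.' between the halves.
So the next term is two copies of 44.44.44.44 with '.' between the halves.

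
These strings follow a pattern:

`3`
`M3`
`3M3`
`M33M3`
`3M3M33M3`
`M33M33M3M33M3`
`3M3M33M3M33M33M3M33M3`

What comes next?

M33M33M3M33M33M3M33M3M33M33M3M33M3

From term 3 onward, concatenate the second-to-last term with the last: 3·M3 = 3M3, M3·3M3 = M33M3, …
Continuing: M33M33M3M33M3 · 3M3M33M3M33M33M3M33M3 gives term 8.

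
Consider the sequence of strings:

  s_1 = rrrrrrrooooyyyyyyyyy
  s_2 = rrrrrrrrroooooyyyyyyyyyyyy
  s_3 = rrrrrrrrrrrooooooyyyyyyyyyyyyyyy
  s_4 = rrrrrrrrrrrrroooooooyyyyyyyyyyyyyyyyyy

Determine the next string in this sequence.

rrrrrrrrrrrrrrrooooooooyyyyyyyyyyyyyyyyyyyyy

Term n consists of 2n+1 r's, followed by n+1 o's, followed by 3n y's, where the shown terms are n = 3, 4, 5, 6.
For the next term, n = 7, so the run lengths are 15, 8, 21.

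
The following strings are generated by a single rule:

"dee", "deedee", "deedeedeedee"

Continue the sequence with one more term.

Each string is two copies of the previous one concatenated.
So the next term is two copies of deedeedeedee.

deedeedeedeedeedeedeedee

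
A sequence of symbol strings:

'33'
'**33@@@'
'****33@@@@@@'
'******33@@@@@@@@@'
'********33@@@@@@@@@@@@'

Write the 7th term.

Every step adds ** to the front and @@@ to the end of the previous string.
From ********33@@@@@@@@@@@@, 2 further steps: ********33@@@@@@@@@@@@ → **********33@@@@@@@@@@@@@@@ → (answer).

************33@@@@@@@@@@@@@@@@@@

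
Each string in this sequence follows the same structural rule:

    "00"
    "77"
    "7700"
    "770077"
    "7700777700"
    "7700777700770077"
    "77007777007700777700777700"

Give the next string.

770077770077007777007777007700777700770077

Each term (from the third on) is the previous term followed by the one before it: term 3 = 77·00 = 7700.
So term 8 is 77007777007700777700777700·7700777700770077.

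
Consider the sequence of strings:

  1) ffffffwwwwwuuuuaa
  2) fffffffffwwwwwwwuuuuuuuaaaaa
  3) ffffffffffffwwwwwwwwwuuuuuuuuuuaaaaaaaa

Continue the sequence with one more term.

Reading off run lengths: f runs 6, 9, 12; w runs 5, 7, 9; u runs 4, 7, 10; a runs 2, 5, 8 — each is linear in n (n = 1, 2, …).
At n = 4 the blocks have lengths 15, 11, 13, 11.

fffffffffffffffwwwwwwwwwwwuuuuuuuuuuuuuaaaaaaaaaaa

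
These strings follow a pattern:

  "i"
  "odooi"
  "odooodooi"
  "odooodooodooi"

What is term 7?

odooodooodooodooodooodooi

Each term is the previous one with odoo prepended.
From odooodooodooi, 3 further steps: odooodooodooi → odooodooodooodooi → odooodooodooodooodooi → (answer).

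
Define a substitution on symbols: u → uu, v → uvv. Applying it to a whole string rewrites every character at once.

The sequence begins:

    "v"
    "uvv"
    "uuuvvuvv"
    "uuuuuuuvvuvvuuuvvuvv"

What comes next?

uuuuuuuuuuuuuuuvvuvvuuuvvuvvuuuuuuuvvuvvuuuvvuvv

Replace each of the 20 characters of uuuuuuuvvuvvuuuvvuvv in place — uu uu uu uu uu uu uu uvv uvv uu uvv uvv uu uu uu uvv uvv uu uvv uvv — and concatenate.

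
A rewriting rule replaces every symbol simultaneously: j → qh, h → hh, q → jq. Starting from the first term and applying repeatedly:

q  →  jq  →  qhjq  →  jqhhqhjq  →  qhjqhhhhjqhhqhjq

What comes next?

Replace each of the 16 characters of qhjqhhhhjqhhqhjq in place — jq hh qh jq hh hh hh hh qh jq hh hh jq hh qh jq — and concatenate.

jqhhqhjqhhhhhhhhqhjqhhhhjqhhqhjq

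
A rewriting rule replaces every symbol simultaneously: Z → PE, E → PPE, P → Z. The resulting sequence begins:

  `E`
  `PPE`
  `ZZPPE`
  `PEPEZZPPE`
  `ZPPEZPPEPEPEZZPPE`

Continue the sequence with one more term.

Rewriting the 17 symbols of ZPPEZPPEPEPEZZPPE one by one yields PE Z Z PPE PE Z Z PPE Z PPE Z PPE PE PE Z Z PPE; concatenated:

PEZZPPEPEZZPPEZPPEZPPEPEPEZZPPE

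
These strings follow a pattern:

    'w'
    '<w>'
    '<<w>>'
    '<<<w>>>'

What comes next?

Each term wraps the previous one in < on the left and > on the right.
One more step from <<<w>>> gives the answer.

<<<<w>>>>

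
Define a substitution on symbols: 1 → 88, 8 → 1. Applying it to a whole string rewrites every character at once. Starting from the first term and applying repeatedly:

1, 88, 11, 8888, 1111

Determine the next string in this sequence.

88888888

Apply φ to 1111 symbol by symbol: 1→88, 1→88, 1→88, 1→88; joined: 88 88 88 88.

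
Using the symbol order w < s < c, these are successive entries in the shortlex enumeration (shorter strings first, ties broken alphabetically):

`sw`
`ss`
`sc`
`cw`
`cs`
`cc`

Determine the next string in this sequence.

cc is the last string of length 2, so the next is the first of length 3: w repeated 3 times.

www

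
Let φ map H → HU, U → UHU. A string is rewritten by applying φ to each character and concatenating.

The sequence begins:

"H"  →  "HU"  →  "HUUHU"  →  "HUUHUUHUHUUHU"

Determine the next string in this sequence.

Rewriting the 13 symbols of HUUHUUHUHUUHU one by one yields HU UHU UHU HU UHU UHU HU UHU HU UHU UHU HU UHU; concatenated:

HUUHUUHUHUUHUUHUHUUHUHUUHUUHUHUUHU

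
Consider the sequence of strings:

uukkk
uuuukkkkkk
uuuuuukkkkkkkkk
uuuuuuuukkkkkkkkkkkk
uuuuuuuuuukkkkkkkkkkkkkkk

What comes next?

The n-th term is 2n u's then 3n k's (n = 1, 2, …).
For the next term, n = 6, so the run lengths are 12, 18.

uuuuuuuuuuuukkkkkkkkkkkkkkkkkk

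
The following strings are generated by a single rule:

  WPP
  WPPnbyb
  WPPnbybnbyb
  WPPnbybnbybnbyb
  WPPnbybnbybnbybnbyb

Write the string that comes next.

The strings grow by a fixed suffix nbyb each time.
One more step from WPPnbybnbybnbybnbyb gives the answer.

WPPnbybnbybnbybnbybnbyb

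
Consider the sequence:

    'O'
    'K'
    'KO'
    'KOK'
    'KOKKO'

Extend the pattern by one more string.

KOKKOKOK

From term 3 onward, concatenate the last term with the second-to-last: K·O = KO, KO·K = KOK, …
So term 6 is KOKKO·KOK.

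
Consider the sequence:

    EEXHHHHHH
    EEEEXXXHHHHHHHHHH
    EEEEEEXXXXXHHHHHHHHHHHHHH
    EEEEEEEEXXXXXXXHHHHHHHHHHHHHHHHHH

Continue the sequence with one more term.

EEEEEEEEEEXXXXXXXXXHHHHHHHHHHHHHHHHHHHHHH

Each string has the form E^{2n} X^{2n-1} H^{4n+2} (n = 1, 2, …).
At n = 5 the blocks have lengths 10, 9, 22.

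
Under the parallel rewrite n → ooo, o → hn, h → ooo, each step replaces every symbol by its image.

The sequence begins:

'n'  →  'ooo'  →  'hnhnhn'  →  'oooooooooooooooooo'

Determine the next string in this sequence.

hnhnhnhnhnhnhnhnhnhnhnhnhnhnhnhnhnhn

φ(oooooooooooooooooo) expands symbol-by-symbol to hn hn hn hn hn hn hn hn hn hn hn hn hn hn hn hn hn hn; joining the 18 pieces gives the next term.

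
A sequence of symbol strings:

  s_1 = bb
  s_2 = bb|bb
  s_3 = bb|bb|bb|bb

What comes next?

s(k+1) = s(k)·|·s(k) — each term doubles the last with '|' between the halves.
Doubling bb|bb|bb|bb with '|' between the halves:

bb|bb|bb|bb|bb|bb|bb|bb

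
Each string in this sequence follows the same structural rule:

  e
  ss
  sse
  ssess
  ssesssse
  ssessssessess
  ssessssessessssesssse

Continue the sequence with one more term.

ssessssessessssessssessessssessess

Each term (from the third on) is the previous term followed by the one before it: term 3 = ss·e = sse.
The next term joins ssessssessessssesssse and ssessssessess.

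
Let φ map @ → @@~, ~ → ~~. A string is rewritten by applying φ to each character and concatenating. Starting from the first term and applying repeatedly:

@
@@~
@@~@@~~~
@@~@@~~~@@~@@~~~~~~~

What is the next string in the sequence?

Applying the rule to each of the 20 symbols of @@~@@~~~@@~@@~~~~~~~ gives the pieces @@~ @@~ ~~ @@~ @@~ ~~ ~~ ~~ @@~ @@~ ~~ @@~ @@~ ~~ ~~ ~~ ~~ ~~ ~~ ~~, which concatenate to the answer.

@@~@@~~~@@~@@~~~~~~~@@~@@~~~@@~@@~~~~~~~~~~~~~~~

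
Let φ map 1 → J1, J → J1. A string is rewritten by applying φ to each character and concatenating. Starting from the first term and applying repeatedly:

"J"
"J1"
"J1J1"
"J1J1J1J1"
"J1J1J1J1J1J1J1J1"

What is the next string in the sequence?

Rewriting the 16 symbols of J1J1J1J1J1J1J1J1 one by one yields J1 J1 J1 J1 J1 J1 J1 J1 J1 J1 J1 J1 J1 J1 J1 J1; concatenated:

J1J1J1J1J1J1J1J1J1J1J1J1J1J1J1J1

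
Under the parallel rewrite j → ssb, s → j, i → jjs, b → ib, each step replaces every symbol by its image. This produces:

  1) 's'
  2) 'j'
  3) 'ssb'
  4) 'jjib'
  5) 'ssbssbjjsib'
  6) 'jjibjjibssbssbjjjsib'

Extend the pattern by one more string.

Applying the rule to each of the 20 symbols of jjibjjibssbssbjjjsib gives the pieces ssb ssb jjs ib ssb ssb jjs ib j j ib j j ib ssb ssb ssb j jjs ib, which concatenate to the answer.

ssbssbjjsibssbssbjjsibjjibjjibssbssbssbjjjsib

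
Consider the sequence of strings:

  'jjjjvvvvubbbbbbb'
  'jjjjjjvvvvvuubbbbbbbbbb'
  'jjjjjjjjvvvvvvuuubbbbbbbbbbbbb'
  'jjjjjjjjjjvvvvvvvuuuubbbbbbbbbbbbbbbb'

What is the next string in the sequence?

jjjjjjjjjjjjvvvvvvvvuuuuubbbbbbbbbbbbbbbbbbb

The n-th term is 2n j's then n+2 v's then n-1 u's then 3n+1 b's, where the shown terms are n = 2, 3, 4, 5.
Setting n = 6 gives 12, 8, 5, 19 characters in each block.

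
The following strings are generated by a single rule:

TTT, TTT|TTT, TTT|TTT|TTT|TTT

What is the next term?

Every step duplicates the string with '|' between the halves.
One more doubling of TTT|TTT|TTT|TTT gives the answer.

TTT|TTT|TTT|TTT|TTT|TTT|TTT|TTT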